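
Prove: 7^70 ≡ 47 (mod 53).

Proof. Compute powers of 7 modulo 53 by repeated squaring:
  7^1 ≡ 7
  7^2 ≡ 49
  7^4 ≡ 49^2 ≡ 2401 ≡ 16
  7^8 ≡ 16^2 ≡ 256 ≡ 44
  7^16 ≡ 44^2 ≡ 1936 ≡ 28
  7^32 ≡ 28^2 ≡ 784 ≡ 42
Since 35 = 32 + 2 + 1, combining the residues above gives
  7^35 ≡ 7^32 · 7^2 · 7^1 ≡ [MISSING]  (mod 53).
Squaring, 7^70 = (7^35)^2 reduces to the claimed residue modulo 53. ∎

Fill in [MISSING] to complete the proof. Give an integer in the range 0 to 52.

Multiply the listed residues: 42 · 49 · 7 = 2058 → 14406.
Reducing modulo 53: 14406 = 271·53 + 43, so 7^35 ≡ 43.

43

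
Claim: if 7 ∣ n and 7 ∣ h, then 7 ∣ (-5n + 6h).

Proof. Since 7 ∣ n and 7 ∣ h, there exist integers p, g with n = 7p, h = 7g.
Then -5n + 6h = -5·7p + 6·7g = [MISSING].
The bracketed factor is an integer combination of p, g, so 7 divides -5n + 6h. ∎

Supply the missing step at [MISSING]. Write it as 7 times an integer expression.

Each term has a factor of 7: -5·7p + 6·7g = 7·(6g - 5p).
Since 6g - 5p is an integer, 7 ∣ (-5n + 6h).

7(6g - 5p)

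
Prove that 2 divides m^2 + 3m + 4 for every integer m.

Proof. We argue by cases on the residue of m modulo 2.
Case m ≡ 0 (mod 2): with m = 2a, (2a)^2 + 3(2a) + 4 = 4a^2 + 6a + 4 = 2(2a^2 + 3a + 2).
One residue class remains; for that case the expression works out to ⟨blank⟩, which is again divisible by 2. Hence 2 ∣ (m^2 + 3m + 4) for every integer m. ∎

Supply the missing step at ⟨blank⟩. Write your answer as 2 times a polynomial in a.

The residues treated are {0}, so the missing case is m ≡ 1 (mod 2); write m = 2a+1.
Then (2a+1)^2 + 3(2a+1) + 4 = 4a^2 + 10a + 8 = 2(2a^2 + 5a + 4).

2(2a^2 + 5a + 4)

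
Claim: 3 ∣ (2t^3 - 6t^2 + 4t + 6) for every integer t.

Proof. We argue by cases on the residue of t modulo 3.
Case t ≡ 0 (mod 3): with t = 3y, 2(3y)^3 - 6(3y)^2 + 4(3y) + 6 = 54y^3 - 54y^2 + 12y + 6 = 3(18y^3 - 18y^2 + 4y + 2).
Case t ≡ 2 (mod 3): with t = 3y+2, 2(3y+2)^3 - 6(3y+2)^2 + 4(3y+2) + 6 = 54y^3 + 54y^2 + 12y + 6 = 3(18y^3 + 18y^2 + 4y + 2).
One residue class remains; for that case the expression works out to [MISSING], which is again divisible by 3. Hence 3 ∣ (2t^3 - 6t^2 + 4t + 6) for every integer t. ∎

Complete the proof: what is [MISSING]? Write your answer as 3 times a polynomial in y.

3(18y^3 - 2y + 2)

The residues treated are {0, 2}, so the missing case is t ≡ 1 (mod 3); write t = 3y+1.
Then 2(3y+1)^3 - 6(3y+1)^2 + 4(3y+1) + 6 = 54y^3 - 6y + 6 = 3(18y^3 - 2y + 2).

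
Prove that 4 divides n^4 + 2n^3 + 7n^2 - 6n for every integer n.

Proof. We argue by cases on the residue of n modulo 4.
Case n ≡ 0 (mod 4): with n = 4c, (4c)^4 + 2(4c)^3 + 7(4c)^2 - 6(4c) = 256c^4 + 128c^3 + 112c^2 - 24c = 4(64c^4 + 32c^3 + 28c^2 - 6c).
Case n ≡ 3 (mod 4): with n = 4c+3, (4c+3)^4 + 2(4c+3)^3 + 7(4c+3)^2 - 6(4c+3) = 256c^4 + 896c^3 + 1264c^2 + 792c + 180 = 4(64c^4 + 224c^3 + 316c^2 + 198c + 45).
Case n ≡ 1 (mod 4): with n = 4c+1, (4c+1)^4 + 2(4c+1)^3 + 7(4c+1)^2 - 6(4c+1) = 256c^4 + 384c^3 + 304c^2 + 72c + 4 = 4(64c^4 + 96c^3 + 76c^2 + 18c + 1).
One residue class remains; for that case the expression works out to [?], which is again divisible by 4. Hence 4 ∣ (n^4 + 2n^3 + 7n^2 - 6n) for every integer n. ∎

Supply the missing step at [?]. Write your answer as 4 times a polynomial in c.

The residues treated are {0, 3, 1}, so the missing case is n ≡ 2 (mod 4); write n = 4c+2.
Then (4c+2)^4 + 2(4c+2)^3 + 7(4c+2)^2 - 6(4c+2) = 256c^4 + 640c^3 + 688c^2 + 312c + 48 = 4(64c^4 + 160c^3 + 172c^2 + 78c + 12).

4(64c^4 + 160c^3 + 172c^2 + 78c + 12)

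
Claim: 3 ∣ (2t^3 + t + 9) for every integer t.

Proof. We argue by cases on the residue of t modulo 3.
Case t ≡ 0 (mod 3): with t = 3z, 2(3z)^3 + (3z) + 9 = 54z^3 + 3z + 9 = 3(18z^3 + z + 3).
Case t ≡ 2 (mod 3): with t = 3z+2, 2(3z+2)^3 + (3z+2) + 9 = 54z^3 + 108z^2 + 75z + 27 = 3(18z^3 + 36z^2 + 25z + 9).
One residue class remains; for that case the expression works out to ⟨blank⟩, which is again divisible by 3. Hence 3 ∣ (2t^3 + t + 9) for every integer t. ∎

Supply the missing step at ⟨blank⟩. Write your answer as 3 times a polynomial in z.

3(18z^3 + 18z^2 + 7z + 4)

Only t ≡ 1 (mod 3) is unaccounted for. Put t = 3z+1:
2(3z+1)^3 + (3z+1) + 9 expands to 54z^3 + 54z^2 + 21z + 12,
and factoring out 3 leaves 3(18z^3 + 18z^2 + 7z + 4).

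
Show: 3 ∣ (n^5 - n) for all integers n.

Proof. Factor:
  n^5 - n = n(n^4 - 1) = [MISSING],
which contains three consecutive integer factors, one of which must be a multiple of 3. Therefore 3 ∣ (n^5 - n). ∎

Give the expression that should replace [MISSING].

(n - 1)n(n + 1)(n^2 + 1)

n^4 - 1 = (n^2 - 1)(n^2 + 1), and n^2 - 1 = (n-1)(n+1).
So n(n^4 - 1) = (n - 1)n(n + 1)(n^2 + 1).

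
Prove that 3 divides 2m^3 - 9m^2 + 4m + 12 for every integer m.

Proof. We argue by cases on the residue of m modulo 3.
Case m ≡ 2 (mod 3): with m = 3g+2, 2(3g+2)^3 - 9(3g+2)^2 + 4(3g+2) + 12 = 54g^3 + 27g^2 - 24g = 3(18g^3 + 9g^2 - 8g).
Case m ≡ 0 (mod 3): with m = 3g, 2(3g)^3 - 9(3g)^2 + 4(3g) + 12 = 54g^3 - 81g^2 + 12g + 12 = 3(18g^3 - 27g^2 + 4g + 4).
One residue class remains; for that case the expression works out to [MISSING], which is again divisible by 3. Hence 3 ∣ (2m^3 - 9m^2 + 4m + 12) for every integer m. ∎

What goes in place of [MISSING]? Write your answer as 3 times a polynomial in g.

3(18g^3 - 9g^2 - 8g + 3)

The residues treated are {2, 0}, so the missing case is m ≡ 1 (mod 3); write m = 3g+1.
Then 2(3g+1)^3 - 9(3g+1)^2 + 4(3g+1) + 12 = 54g^3 - 27g^2 - 24g + 9 = 3(18g^3 - 9g^2 - 8g + 3).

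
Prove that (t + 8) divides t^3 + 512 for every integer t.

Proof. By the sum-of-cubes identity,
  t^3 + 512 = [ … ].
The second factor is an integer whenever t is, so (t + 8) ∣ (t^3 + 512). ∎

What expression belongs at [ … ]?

(t + 8)(t^2 - 8t + 64)

a^3 + b^3 = (a + b)(a^2 - ab + b^2). With a = t, b = 8:
t^3 + 512 = (t + 8)(t^2 - 8t + 64).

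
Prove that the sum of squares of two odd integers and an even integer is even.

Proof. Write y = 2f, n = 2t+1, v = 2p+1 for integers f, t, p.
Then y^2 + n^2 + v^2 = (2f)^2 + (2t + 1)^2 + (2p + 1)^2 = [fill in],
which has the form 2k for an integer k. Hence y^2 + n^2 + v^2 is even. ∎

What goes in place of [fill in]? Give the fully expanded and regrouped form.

2(2f^2 + 2p^2 + 2p + 2t^2 + 2t + 1)

Expanding: (2f)^2 + (2t + 1)^2 + (2p + 1)^2 = 4f^2 + 4p^2 + 4p + 4t^2 + 4t + 2.
Every term is even; pulling out the factor of 2 gives 2(2f^2 + 2p^2 + 2p + 2t^2 + 2t + 1).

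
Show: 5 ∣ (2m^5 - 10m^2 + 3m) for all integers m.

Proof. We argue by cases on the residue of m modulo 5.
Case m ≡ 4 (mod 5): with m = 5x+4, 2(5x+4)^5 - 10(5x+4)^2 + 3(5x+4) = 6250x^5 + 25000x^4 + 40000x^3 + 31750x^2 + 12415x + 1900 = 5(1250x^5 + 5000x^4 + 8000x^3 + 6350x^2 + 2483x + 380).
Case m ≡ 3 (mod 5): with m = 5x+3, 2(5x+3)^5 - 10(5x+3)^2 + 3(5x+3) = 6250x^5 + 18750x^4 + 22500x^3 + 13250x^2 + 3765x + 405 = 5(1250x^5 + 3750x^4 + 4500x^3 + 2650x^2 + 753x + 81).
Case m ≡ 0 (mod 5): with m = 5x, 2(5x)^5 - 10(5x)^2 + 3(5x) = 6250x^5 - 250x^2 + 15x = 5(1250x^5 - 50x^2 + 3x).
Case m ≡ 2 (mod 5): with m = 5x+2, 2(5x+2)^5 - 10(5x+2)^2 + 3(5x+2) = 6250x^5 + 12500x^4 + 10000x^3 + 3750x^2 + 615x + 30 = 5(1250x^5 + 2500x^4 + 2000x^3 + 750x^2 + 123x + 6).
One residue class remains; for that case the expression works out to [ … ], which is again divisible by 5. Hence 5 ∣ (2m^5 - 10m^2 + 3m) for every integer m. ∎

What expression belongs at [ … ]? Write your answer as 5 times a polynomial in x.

5(1250x^5 + 1250x^4 + 500x^3 + 50x^2 - 7x - 1)

Only m ≡ 1 (mod 5) is unaccounted for. Put m = 5x+1:
2(5x+1)^5 - 10(5x+1)^2 + 3(5x+1) expands to 6250x^5 + 6250x^4 + 2500x^3 + 250x^2 - 35x - 5,
and factoring out 5 leaves 5(1250x^5 + 1250x^4 + 500x^3 + 50x^2 - 7x - 1).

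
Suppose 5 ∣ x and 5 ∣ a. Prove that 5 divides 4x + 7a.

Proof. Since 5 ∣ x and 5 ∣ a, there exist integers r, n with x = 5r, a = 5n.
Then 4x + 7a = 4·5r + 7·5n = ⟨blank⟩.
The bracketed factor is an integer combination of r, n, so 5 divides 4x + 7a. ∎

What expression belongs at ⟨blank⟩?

5(7n + 4r)

Each term has a factor of 5: 4·5r + 7·5n = 5·(7n + 4r).
Since 7n + 4r is an integer, 5 ∣ (4x + 7a).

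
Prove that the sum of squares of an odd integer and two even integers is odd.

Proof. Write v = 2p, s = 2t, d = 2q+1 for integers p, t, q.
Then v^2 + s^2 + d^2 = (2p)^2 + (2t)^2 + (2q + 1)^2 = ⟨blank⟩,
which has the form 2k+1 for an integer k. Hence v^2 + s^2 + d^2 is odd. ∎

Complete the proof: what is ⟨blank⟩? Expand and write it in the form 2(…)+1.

Expanding: (2p)^2 + (2t)^2 + (2q + 1)^2 = 4p^2 + 4q^2 + 4q + 4t^2 + 1.
Every term except the constant is even, so this is 2(2p^2 + 2q^2 + 2q + 2t^2) + 1,
and 2p^2 + 2q^2 + 2q + 2t^2 ∈ ℤ gives the required form.

2(2p^2 + 2q^2 + 2q + 2t^2) + 1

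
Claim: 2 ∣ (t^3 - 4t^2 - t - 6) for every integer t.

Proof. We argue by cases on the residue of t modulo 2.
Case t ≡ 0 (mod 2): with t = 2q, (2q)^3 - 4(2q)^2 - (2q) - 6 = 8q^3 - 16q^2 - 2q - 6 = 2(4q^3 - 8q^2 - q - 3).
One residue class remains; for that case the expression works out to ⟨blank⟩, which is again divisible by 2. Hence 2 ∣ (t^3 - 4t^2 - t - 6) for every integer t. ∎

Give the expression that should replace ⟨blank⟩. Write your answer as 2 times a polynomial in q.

2(4q^3 - 2q^2 - 6q - 5)

The residues treated are {0}, so the missing case is t ≡ 1 (mod 2); write t = 2q+1.
Then (2q+1)^3 - 4(2q+1)^2 - (2q+1) - 6 = 8q^3 - 4q^2 - 12q - 10 = 2(4q^3 - 2q^2 - 6q - 5).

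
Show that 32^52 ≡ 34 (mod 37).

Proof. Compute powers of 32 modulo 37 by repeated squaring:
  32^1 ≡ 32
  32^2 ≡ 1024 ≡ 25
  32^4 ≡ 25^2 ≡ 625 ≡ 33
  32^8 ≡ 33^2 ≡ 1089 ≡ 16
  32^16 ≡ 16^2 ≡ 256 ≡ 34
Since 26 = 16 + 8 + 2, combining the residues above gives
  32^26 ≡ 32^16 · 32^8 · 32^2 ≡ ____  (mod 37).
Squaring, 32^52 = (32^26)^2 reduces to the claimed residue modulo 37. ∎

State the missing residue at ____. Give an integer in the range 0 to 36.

21

Multiply the listed residues: 34 · 16 · 25 = 544 → 13600.
Reducing modulo 37: 13600 = 367·37 + 21, so 32^26 ≡ 21.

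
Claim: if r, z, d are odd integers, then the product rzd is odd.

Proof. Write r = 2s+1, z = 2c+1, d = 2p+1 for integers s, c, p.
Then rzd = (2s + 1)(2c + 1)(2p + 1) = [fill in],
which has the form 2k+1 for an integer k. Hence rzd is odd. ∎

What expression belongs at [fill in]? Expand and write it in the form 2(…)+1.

2(4cps + 2cp + 2cs + c + 2ps + p + s) + 1

Expanding: (2s + 1)(2c + 1)(2p + 1) = 8cps + 4cp + 4cs + 2c + 4ps + 2p + 2s + 1.
Every term except the constant is even, so this is 2(4cps + 2cp + 2cs + c + 2ps + p + s) + 1,
and 4cps + 2cp + 2cs + c + 2ps + p + s ∈ ℤ gives the required form.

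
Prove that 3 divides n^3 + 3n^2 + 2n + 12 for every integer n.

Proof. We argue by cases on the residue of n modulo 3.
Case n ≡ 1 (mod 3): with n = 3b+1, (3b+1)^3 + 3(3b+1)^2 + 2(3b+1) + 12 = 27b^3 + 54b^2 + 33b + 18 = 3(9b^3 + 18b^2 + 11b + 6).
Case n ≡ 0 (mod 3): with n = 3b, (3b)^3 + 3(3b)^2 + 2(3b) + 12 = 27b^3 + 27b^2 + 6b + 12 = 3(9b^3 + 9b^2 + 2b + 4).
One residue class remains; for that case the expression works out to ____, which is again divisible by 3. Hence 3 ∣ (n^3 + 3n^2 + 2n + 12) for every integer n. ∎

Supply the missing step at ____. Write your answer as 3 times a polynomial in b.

Only n ≡ 2 (mod 3) is unaccounted for. Put n = 3b+2:
(3b+2)^3 + 3(3b+2)^2 + 2(3b+2) + 12 expands to 27b^3 + 81b^2 + 78b + 36,
and factoring out 3 leaves 3(9b^3 + 27b^2 + 26b + 12).

3(9b^3 + 27b^2 + 26b + 12)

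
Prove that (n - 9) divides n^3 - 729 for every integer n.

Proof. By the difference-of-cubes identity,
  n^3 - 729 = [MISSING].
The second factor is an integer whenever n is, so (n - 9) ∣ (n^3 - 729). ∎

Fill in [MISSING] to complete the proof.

Polynomial division of n^3 - 729 by n - 9 leaves remainder 0 and quotient n^2 + 9n + 81.
Hence n^3 - 729 = (n - 9)(n^2 + 9n + 81).

(n - 9)(n^2 + 9n + 81)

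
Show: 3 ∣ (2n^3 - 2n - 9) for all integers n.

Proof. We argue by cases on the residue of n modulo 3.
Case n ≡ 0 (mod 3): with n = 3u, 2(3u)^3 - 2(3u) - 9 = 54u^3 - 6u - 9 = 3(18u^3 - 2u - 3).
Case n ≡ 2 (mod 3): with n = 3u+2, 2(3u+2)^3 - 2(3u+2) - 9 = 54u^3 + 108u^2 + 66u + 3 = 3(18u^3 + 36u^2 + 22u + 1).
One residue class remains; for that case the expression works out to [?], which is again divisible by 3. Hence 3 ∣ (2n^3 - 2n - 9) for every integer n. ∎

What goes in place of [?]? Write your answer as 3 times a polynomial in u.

Only n ≡ 1 (mod 3) is unaccounted for. Put n = 3u+1:
2(3u+1)^3 - 2(3u+1) - 9 expands to 54u^3 + 54u^2 + 12u - 9,
and factoring out 3 leaves 3(18u^3 + 18u^2 + 4u - 3).

3(18u^3 + 18u^2 + 4u - 3)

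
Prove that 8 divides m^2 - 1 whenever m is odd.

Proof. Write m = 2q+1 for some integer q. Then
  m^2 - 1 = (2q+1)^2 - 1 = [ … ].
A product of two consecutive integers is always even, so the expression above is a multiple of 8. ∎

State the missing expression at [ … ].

(2q+1)^2 - 1 = 4q^2 + 4q + 1 - 1 = 4q^2 + 4q = 4q(q+1).
Since q and q+1 are consecutive, q(q+1) is even, and 4·(even) is a multiple of 8.

4q(q + 1)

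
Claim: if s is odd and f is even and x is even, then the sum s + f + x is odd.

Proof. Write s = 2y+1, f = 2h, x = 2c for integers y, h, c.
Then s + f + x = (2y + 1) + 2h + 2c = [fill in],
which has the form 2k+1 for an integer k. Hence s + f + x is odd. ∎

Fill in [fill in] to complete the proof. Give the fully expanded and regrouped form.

2(c + h + y) + 1

(2y + 1) + 2h + 2c = 2c + 2h + 2y + 1
= 2(c + h + y) + 1.
Since c + h + y is an integer, the sum is of the form 2k+1 for an integer k.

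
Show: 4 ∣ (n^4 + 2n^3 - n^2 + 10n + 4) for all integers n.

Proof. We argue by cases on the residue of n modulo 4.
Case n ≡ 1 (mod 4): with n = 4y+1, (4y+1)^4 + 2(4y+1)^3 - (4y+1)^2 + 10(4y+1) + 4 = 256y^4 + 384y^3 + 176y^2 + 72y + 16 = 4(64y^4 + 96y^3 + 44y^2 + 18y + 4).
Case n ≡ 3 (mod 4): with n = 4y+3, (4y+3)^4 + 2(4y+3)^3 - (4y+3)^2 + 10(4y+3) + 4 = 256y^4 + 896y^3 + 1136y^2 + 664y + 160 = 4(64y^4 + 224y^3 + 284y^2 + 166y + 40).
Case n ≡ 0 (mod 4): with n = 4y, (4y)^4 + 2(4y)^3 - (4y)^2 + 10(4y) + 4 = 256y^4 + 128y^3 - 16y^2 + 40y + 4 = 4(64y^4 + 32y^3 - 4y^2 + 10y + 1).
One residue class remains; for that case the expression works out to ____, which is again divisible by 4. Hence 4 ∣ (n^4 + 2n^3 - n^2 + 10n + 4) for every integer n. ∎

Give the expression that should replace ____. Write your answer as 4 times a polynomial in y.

4(64y^4 + 160y^3 + 140y^2 + 62y + 13)

Only n ≡ 2 (mod 4) is unaccounted for. Put n = 4y+2:
(4y+2)^4 + 2(4y+2)^3 - (4y+2)^2 + 10(4y+2) + 4 expands to 256y^4 + 640y^3 + 560y^2 + 248y + 52,
and factoring out 4 leaves 4(64y^4 + 160y^3 + 140y^2 + 62y + 13).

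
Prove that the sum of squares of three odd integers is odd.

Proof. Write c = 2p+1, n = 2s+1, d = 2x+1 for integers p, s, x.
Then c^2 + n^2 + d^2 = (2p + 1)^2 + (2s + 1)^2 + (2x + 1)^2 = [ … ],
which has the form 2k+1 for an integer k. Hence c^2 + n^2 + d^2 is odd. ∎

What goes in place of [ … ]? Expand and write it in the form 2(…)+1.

(2p + 1)^2 + (2s + 1)^2 + (2x + 1)^2 = 4p^2 + 4p + 4s^2 + 4s + 4x^2 + 4x + 3
= 2(2p^2 + 2p + 2s^2 + 2s + 2x^2 + 2x + 1) + 1.
Since 2p^2 + 2p + 2s^2 + 2s + 2x^2 + 2x + 1 is an integer, the sum of squares is of the form 2k+1 for an integer k.

2(2p^2 + 2p + 2s^2 + 2s + 2x^2 + 2x + 1) + 1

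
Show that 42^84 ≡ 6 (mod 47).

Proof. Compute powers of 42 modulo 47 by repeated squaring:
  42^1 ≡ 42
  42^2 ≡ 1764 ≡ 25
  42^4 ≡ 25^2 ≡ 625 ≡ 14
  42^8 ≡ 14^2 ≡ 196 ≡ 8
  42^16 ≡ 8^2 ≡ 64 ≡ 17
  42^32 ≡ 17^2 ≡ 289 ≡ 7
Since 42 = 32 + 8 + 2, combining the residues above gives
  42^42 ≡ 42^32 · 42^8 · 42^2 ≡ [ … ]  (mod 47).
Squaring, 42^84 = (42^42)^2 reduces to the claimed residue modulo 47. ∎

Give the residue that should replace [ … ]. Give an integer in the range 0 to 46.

37

42^32 · 42^8 · 42^2 ≡ 7 · 8 · 25 = 1400.
1400 mod 47 = 37, so 42^42 ≡ 37 (mod 47).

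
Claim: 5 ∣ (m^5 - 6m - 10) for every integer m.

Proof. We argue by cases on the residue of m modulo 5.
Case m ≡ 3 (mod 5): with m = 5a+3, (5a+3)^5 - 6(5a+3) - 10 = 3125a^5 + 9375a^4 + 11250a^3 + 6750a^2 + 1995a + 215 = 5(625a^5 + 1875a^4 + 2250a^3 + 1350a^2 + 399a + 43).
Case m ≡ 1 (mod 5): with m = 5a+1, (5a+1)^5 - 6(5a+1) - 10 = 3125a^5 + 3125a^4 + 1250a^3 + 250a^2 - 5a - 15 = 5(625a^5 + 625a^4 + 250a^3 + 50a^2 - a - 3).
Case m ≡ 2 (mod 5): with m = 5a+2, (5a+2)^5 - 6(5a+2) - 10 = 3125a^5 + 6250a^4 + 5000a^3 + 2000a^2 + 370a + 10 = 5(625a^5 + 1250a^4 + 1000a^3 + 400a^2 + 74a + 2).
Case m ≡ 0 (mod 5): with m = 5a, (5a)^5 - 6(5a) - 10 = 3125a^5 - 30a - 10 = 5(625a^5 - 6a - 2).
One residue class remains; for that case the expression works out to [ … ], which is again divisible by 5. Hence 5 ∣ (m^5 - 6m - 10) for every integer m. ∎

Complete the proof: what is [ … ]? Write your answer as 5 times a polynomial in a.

5(625a^5 + 2500a^4 + 4000a^3 + 3200a^2 + 1274a + 198)

Only m ≡ 4 (mod 5) is unaccounted for. Put m = 5a+4:
(5a+4)^5 - 6(5a+4) - 10 expands to 3125a^5 + 12500a^4 + 20000a^3 + 16000a^2 + 6370a + 990,
and factoring out 5 leaves 5(625a^5 + 2500a^4 + 4000a^3 + 3200a^2 + 1274a + 198).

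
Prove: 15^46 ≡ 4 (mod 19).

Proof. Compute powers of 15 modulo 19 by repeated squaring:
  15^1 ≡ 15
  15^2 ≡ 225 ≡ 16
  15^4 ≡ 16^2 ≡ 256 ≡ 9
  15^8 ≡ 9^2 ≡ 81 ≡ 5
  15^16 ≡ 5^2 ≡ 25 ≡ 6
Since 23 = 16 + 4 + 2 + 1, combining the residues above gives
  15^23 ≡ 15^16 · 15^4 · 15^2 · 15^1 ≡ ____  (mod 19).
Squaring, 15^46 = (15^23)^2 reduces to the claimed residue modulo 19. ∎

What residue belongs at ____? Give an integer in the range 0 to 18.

Multiply the listed residues: 6 · 9 · 16 · 15 = 54 → 864 → 12960.
Reducing modulo 19: 12960 = 682·19 + 2, so 15^23 ≡ 2.

2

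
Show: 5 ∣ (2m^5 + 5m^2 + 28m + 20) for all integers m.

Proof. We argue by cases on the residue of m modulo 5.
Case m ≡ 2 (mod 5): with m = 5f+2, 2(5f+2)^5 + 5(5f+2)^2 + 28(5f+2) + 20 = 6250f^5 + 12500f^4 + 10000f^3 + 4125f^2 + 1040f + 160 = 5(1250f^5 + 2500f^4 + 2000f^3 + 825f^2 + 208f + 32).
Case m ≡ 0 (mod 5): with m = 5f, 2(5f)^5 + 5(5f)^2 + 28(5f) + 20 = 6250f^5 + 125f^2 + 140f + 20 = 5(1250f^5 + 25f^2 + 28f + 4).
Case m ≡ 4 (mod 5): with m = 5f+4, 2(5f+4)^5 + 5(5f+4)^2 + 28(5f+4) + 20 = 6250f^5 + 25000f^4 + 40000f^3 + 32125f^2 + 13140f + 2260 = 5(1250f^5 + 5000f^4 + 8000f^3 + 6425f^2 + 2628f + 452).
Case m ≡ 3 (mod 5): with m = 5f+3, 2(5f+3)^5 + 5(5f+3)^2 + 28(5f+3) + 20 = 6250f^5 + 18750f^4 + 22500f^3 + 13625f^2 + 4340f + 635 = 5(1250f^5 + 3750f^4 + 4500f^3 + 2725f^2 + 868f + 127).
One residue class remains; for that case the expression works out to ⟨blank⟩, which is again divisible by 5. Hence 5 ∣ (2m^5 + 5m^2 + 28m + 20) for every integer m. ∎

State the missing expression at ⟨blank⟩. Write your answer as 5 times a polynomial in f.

5(1250f^5 + 1250f^4 + 500f^3 + 125f^2 + 48f + 11)

The residues treated are {2, 0, 4, 3}, so the missing case is m ≡ 1 (mod 5); write m = 5f+1.
Then 2(5f+1)^5 + 5(5f+1)^2 + 28(5f+1) + 20 = 6250f^5 + 6250f^4 + 2500f^3 + 625f^2 + 240f + 55 = 5(1250f^5 + 1250f^4 + 500f^3 + 125f^2 + 48f + 11).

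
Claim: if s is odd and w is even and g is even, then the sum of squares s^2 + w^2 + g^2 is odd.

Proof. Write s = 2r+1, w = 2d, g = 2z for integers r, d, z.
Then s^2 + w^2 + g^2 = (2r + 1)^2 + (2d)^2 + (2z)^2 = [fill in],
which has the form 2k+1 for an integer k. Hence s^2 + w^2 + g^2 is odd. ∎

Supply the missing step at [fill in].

(2r + 1)^2 + (2d)^2 + (2z)^2 = 4d^2 + 4r^2 + 4r + 4z^2 + 1
= 2(2d^2 + 2r^2 + 2r + 2z^2) + 1.
Since 2d^2 + 2r^2 + 2r + 2z^2 is an integer, the sum of squares is of the form 2k+1 for an integer k.

2(2d^2 + 2r^2 + 2r + 2z^2) + 1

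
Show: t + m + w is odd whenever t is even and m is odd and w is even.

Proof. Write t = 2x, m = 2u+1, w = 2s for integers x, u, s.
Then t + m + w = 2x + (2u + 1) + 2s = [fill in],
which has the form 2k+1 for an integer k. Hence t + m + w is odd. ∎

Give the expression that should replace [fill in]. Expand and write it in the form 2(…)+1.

2(s + u + x) + 1

Expanding: 2x + (2u + 1) + 2s = 2s + 2u + 2x + 1.
Every term except the constant is even, so this is 2(s + u + x) + 1,
and s + u + x ∈ ℤ gives the required form.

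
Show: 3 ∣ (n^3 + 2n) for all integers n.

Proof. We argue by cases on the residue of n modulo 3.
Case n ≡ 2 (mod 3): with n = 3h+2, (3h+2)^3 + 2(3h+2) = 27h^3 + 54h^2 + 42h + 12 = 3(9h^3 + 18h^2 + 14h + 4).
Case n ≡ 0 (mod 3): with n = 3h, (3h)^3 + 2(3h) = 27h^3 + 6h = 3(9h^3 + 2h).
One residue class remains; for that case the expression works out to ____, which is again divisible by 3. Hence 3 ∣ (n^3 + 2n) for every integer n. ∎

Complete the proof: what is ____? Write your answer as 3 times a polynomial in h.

3(9h^3 + 9h^2 + 5h + 1)

The residues treated are {2, 0}, so the missing case is n ≡ 1 (mod 3); write n = 3h+1.
Then (3h+1)^3 + 2(3h+1) = 27h^3 + 27h^2 + 15h + 3 = 3(9h^3 + 9h^2 + 5h + 1).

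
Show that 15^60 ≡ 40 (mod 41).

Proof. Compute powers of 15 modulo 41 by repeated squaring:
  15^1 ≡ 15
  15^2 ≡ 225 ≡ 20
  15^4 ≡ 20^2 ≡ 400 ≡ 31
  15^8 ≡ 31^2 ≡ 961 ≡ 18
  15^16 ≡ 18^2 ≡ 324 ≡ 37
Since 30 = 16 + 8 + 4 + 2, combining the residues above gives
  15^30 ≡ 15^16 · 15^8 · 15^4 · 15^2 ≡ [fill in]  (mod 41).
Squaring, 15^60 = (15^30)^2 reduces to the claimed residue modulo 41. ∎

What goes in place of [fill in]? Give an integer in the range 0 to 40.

9

15^16 · 15^8 · 15^4 · 15^2 ≡ 37 · 18 · 31 · 20 = 412920.
412920 mod 41 = 9, so 15^30 ≡ 9 (mod 41).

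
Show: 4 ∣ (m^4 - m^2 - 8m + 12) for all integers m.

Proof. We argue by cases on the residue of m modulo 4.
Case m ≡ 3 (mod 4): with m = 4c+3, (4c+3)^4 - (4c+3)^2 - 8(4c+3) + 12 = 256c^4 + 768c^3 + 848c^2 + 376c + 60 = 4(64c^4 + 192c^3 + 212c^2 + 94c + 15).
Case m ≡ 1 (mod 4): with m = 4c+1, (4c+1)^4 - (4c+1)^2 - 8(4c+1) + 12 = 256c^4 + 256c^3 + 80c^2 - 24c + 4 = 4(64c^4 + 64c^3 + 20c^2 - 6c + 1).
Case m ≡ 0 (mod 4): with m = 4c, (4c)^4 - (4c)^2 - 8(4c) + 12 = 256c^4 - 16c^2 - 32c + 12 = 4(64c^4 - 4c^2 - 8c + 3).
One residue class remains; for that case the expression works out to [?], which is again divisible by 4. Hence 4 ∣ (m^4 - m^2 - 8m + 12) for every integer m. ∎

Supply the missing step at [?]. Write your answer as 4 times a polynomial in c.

4(64c^4 + 128c^3 + 92c^2 + 20c + 2)

The residues treated are {3, 1, 0}, so the missing case is m ≡ 2 (mod 4); write m = 4c+2.
Then (4c+2)^4 - (4c+2)^2 - 8(4c+2) + 12 = 256c^4 + 512c^3 + 368c^2 + 80c + 8 = 4(64c^4 + 128c^3 + 92c^2 + 20c + 2).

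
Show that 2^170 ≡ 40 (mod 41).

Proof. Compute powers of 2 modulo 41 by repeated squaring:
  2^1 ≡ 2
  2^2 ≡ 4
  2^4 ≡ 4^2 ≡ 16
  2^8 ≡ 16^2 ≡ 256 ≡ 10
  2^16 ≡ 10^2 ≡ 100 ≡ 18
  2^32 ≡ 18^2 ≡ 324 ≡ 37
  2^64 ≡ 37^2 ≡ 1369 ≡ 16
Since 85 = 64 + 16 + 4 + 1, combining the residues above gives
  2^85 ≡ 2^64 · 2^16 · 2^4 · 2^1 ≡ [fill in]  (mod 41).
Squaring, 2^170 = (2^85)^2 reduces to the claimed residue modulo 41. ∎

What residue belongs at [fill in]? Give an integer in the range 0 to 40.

2^64 · 2^16 · 2^4 · 2^1 ≡ 16 · 18 · 16 · 2 = 9216.
9216 mod 41 = 32, so 2^85 ≡ 32 (mod 41).

32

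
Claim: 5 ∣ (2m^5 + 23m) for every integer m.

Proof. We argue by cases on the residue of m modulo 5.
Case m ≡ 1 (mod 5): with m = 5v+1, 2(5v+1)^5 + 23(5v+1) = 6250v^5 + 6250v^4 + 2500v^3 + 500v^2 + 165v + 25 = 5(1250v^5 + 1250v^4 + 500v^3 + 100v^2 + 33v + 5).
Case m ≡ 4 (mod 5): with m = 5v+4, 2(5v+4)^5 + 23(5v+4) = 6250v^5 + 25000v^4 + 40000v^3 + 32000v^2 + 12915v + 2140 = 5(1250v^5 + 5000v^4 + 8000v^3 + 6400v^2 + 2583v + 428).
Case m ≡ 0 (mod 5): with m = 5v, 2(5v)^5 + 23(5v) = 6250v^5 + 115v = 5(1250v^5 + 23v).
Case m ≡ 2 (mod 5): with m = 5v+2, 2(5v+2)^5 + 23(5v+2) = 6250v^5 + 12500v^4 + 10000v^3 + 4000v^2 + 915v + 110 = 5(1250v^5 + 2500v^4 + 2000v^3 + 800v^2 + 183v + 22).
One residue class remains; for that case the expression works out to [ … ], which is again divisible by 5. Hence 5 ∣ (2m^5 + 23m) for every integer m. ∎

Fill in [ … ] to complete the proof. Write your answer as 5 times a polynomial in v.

5(1250v^5 + 3750v^4 + 4500v^3 + 2700v^2 + 833v + 111)

The residues treated are {1, 4, 0, 2}, so the missing case is m ≡ 3 (mod 5); write m = 5v+3.
Then 2(5v+3)^5 + 23(5v+3) = 6250v^5 + 18750v^4 + 22500v^3 + 13500v^2 + 4165v + 555 = 5(1250v^5 + 3750v^4 + 4500v^3 + 2700v^2 + 833v + 111).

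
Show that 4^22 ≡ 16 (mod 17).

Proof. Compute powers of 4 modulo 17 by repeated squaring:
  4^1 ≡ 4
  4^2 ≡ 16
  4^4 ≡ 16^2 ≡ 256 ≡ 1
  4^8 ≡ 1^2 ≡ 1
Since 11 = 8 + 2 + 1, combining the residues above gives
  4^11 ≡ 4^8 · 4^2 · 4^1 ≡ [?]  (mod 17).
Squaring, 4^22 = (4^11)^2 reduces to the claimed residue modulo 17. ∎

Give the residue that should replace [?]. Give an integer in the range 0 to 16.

Multiply the listed residues: 1 · 16 · 4 = 16 → 64.
Reducing modulo 17: 64 = 3·17 + 13, so 4^11 ≡ 13.

13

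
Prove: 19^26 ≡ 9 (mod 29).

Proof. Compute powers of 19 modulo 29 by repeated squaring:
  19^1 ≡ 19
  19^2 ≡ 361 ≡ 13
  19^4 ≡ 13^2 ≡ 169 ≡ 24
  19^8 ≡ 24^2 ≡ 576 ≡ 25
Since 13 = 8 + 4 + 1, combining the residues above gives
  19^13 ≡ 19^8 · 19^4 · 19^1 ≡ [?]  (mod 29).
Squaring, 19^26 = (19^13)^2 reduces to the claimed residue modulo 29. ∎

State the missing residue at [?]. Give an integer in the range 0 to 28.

Multiply the listed residues: 25 · 24 · 19 = 600 → 11400.
Reducing modulo 29: 11400 = 393·29 + 3, so 19^13 ≡ 3.

3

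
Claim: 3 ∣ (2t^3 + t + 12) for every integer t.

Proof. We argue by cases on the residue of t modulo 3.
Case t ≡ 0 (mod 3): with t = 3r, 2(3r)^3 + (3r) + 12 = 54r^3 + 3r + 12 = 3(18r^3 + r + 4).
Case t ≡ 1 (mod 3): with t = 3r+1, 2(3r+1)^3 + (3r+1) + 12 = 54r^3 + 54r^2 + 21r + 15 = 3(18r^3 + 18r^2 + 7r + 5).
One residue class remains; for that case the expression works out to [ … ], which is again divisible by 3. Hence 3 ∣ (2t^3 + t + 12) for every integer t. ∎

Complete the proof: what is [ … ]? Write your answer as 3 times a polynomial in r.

3(18r^3 + 36r^2 + 25r + 10)

The residues treated are {0, 1}, so the missing case is t ≡ 2 (mod 3); write t = 3r+2.
Then 2(3r+2)^3 + (3r+2) + 12 = 54r^3 + 108r^2 + 75r + 30 = 3(18r^3 + 36r^2 + 25r + 10).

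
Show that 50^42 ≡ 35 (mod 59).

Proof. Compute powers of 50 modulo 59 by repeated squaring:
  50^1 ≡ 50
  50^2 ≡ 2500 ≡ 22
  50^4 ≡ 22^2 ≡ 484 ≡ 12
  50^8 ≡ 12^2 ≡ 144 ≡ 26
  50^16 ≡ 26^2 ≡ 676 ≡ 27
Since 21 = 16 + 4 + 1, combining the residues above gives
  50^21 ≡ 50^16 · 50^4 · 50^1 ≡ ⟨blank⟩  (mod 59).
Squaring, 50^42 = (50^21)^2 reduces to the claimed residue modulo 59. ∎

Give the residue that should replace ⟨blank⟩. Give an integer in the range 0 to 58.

34

Multiply the listed residues: 27 · 12 · 50 = 324 → 16200.
Reducing modulo 59: 16200 = 274·59 + 34, so 50^21 ≡ 34.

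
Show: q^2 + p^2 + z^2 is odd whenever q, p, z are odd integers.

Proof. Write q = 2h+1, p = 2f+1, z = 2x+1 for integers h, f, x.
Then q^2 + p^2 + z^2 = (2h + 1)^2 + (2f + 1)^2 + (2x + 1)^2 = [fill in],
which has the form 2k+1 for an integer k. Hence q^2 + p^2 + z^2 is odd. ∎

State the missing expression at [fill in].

Expanding: (2h + 1)^2 + (2f + 1)^2 + (2x + 1)^2 = 4f^2 + 4f + 4h^2 + 4h + 4x^2 + 4x + 3.
Every term except the constant is even, so this is 2(2f^2 + 2f + 2h^2 + 2h + 2x^2 + 2x + 1) + 1,
and 2f^2 + 2f + 2h^2 + 2h + 2x^2 + 2x + 1 ∈ ℤ gives the required form.

2(2f^2 + 2f + 2h^2 + 2h + 2x^2 + 2x + 1) + 1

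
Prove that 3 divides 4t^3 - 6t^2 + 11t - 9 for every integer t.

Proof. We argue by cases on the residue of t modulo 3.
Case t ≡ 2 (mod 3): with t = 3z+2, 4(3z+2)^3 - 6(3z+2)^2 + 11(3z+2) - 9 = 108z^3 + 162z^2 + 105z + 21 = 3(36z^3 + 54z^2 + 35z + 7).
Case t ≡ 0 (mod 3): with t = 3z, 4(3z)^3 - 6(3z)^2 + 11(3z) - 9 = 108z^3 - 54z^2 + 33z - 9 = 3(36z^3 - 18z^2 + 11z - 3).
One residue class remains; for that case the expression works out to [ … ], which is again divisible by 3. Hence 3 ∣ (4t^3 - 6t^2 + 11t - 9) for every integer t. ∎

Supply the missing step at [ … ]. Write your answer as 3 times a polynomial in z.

The residues treated are {2, 0}, so the missing case is t ≡ 1 (mod 3); write t = 3z+1.
Then 4(3z+1)^3 - 6(3z+1)^2 + 11(3z+1) - 9 = 108z^3 + 54z^2 + 33z = 3(36z^3 + 18z^2 + 11z).

3(36z^3 + 18z^2 + 11z)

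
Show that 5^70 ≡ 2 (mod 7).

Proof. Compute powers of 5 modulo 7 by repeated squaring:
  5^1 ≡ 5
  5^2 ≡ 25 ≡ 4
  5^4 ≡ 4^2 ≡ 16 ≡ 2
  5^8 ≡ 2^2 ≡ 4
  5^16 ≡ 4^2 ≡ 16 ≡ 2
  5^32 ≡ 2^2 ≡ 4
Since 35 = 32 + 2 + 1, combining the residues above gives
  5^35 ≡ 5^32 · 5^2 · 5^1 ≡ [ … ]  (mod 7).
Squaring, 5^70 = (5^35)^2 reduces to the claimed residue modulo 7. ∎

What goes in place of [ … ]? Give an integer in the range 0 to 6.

3

Multiply the listed residues: 4 · 4 · 5 = 16 → 80.
Reducing modulo 7: 80 = 11·7 + 3, so 5^35 ≡ 3.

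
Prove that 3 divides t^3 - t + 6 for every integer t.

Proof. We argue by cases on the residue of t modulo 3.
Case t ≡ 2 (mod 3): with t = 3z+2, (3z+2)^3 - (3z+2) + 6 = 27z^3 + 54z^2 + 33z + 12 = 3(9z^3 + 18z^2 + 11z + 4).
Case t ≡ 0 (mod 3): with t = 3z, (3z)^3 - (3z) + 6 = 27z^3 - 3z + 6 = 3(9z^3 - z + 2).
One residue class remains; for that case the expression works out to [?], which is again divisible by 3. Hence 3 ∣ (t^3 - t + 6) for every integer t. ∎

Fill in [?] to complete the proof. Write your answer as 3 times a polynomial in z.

3(9z^3 + 9z^2 + 2z + 2)

The residues treated are {2, 0}, so the missing case is t ≡ 1 (mod 3); write t = 3z+1.
Then (3z+1)^3 - (3z+1) + 6 = 27z^3 + 27z^2 + 6z + 6 = 3(9z^3 + 9z^2 + 2z + 2).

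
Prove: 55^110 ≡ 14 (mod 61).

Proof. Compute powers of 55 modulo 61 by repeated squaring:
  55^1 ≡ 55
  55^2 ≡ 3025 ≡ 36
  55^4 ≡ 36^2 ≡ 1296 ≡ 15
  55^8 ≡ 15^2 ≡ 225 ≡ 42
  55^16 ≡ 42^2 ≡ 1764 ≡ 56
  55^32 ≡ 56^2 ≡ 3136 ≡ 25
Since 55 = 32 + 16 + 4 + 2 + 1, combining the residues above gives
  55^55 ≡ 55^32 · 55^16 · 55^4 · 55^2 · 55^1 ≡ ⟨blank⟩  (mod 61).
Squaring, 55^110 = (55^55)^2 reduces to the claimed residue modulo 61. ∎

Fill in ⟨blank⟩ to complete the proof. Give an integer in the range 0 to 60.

21

55^32 · 55^16 · 55^4 · 55^2 · 55^1 ≡ 25 · 56 · 15 · 36 · 55 = 41580000.
41580000 mod 61 = 21, so 55^55 ≡ 21 (mod 61).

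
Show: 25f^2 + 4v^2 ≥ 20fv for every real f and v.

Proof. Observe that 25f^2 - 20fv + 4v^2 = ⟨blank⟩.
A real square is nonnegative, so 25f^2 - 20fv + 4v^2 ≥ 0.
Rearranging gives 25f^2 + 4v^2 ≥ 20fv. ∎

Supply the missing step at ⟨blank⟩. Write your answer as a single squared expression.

25f^2 - 20fv + 4v^2 is a perfect-square trinomial: the outer terms are (5f)^2 and (2v)^2, and the cross term is -2·5f·2v.
So 25f^2 - 20fv + 4v^2 = (5f - 2v)^2 ≥ 0.

(5f - 2v)^2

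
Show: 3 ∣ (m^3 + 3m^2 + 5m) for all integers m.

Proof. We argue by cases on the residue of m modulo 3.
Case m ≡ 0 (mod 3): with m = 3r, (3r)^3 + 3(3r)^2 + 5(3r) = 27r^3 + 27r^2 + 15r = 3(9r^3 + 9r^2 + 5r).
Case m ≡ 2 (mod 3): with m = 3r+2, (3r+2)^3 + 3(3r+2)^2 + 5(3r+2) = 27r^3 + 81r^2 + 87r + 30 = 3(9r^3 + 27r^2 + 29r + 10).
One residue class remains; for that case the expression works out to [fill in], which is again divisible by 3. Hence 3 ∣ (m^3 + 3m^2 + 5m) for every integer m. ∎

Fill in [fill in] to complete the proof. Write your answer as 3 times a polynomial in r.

3(9r^3 + 18r^2 + 14r + 3)

Only m ≡ 1 (mod 3) is unaccounted for. Put m = 3r+1:
(3r+1)^3 + 3(3r+1)^2 + 5(3r+1) expands to 27r^3 + 54r^2 + 42r + 9,
and factoring out 3 leaves 3(9r^3 + 18r^2 + 14r + 3).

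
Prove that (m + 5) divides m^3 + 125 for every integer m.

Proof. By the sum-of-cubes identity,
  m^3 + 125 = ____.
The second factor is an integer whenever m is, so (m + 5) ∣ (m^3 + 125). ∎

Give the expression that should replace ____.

Polynomial division of m^3 + 125 by m + 5 leaves remainder 0 and quotient m^2 - 5m + 25.
Hence m^3 + 125 = (m + 5)(m^2 - 5m + 25).

(m + 5)(m^2 - 5m + 25)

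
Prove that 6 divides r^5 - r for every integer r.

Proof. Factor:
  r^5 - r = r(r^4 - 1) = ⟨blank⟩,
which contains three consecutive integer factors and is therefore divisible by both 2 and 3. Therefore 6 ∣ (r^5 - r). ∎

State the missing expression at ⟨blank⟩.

(r - 1)r(r + 1)(r^2 + 1)

r^4 - 1 = (r^2 - 1)(r^2 + 1), and r^2 - 1 = (r-1)(r+1).
So r(r^4 - 1) = (r - 1)r(r + 1)(r^2 + 1).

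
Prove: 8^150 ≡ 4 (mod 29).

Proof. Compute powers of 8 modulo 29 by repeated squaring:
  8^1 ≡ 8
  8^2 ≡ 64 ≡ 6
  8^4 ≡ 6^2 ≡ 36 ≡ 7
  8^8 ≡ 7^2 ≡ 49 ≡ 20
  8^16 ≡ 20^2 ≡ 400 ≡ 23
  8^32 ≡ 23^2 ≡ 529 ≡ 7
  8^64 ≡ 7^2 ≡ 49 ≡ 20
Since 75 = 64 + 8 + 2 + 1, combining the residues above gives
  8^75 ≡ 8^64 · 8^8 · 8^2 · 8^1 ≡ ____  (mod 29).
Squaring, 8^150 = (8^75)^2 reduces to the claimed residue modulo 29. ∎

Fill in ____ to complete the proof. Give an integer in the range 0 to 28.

2

8^64 · 8^8 · 8^2 · 8^1 ≡ 20 · 20 · 6 · 8 = 19200.
19200 mod 29 = 2, so 8^75 ≡ 2 (mod 29).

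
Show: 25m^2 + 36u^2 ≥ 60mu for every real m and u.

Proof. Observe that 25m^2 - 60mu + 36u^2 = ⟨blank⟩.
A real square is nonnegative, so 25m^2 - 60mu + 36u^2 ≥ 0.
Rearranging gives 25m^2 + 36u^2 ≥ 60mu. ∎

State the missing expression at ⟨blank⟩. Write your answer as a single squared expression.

The leading and trailing coefficients are 5^2 and 6^2, and 60 = 2·5·6, so the trinomial is (5m - 6u)^2.
Hence 25m^2 - 60mu + 36u^2 ≥ 0.

(5m - 6u)^2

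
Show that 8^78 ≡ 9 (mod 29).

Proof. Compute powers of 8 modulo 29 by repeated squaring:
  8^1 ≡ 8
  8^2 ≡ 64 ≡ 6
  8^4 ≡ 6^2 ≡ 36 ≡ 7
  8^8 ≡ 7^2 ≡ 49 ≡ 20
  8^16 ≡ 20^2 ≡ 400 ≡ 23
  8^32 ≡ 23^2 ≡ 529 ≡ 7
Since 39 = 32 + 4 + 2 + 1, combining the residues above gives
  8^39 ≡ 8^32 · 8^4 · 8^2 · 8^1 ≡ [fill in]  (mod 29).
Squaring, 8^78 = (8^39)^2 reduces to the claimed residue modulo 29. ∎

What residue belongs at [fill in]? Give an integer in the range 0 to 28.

3

8^32 · 8^4 · 8^2 · 8^1 ≡ 7 · 7 · 6 · 8 = 2352.
2352 mod 29 = 3, so 8^39 ≡ 3 (mod 29).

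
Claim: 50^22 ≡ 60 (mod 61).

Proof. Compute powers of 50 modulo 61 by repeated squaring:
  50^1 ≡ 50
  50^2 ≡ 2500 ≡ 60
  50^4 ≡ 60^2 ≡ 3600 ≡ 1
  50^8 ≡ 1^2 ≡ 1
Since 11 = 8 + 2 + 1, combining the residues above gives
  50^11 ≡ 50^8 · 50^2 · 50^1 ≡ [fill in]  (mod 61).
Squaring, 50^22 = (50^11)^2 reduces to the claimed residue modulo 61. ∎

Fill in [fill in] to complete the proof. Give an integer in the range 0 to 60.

50^8 · 50^2 · 50^1 ≡ 1 · 60 · 50 = 3000.
3000 mod 61 = 11, so 50^11 ≡ 11 (mod 61).

11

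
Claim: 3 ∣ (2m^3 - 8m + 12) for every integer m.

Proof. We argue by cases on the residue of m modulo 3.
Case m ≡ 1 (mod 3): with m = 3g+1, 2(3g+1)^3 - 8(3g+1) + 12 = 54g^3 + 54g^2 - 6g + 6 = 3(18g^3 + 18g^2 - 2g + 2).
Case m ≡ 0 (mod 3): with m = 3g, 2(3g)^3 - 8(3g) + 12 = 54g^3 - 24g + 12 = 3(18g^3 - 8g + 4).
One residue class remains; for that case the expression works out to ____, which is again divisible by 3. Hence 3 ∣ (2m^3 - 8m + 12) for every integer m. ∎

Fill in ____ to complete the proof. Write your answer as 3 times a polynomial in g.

The residues treated are {1, 0}, so the missing case is m ≡ 2 (mod 3); write m = 3g+2.
Then 2(3g+2)^3 - 8(3g+2) + 12 = 54g^3 + 108g^2 + 48g + 12 = 3(18g^3 + 36g^2 + 16g + 4).

3(18g^3 + 36g^2 + 16g + 4)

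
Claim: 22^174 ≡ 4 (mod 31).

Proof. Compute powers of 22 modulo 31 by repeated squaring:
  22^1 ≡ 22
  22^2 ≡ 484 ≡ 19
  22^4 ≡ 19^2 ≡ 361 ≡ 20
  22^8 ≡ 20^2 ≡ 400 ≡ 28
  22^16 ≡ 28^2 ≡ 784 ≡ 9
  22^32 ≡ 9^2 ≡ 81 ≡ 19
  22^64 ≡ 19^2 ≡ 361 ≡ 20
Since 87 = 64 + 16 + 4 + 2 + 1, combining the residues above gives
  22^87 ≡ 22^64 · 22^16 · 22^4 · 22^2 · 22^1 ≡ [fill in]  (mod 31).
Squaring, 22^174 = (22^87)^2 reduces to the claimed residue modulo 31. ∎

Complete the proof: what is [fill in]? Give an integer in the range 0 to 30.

22^64 · 22^16 · 22^4 · 22^2 · 22^1 ≡ 20 · 9 · 20 · 19 · 22 = 1504800.
1504800 mod 31 = 29, so 22^87 ≡ 29 (mod 31).

29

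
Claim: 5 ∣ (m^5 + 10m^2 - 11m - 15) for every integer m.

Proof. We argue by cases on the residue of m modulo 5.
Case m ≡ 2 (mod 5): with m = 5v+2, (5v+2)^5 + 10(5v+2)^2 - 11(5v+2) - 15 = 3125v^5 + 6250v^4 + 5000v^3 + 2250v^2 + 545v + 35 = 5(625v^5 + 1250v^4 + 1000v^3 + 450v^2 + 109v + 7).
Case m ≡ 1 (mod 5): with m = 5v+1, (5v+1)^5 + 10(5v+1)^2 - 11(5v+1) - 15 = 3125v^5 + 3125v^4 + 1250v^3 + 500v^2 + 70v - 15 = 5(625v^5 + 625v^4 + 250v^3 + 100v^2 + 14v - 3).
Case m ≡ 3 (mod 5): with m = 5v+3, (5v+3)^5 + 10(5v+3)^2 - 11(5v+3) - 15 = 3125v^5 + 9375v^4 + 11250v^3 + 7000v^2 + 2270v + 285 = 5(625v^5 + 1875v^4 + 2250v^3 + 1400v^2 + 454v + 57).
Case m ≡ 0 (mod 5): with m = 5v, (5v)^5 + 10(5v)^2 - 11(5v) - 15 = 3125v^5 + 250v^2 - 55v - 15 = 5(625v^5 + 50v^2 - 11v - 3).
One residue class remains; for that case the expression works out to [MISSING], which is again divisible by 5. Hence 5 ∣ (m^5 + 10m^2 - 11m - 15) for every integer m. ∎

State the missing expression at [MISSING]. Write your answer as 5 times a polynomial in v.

5(625v^5 + 2500v^4 + 4000v^3 + 3250v^2 + 1349v + 225)

The residues treated are {2, 1, 3, 0}, so the missing case is m ≡ 4 (mod 5); write m = 5v+4.
Then (5v+4)^5 + 10(5v+4)^2 - 11(5v+4) - 15 = 3125v^5 + 12500v^4 + 20000v^3 + 16250v^2 + 6745v + 1125 = 5(625v^5 + 2500v^4 + 4000v^3 + 3250v^2 + 1349v + 225).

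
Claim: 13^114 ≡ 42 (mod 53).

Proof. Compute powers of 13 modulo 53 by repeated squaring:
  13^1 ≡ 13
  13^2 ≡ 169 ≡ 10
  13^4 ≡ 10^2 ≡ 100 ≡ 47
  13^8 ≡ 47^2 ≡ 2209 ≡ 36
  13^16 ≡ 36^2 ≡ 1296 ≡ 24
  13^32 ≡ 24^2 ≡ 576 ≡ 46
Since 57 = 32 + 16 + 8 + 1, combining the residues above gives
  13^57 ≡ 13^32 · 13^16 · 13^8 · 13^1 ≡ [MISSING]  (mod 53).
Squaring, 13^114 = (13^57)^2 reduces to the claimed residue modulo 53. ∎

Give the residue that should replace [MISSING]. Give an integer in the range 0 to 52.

Multiply the listed residues: 46 · 24 · 36 · 13 = 1104 → 39744 → 516672.
Reducing modulo 53: 516672 = 9748·53 + 28, so 13^57 ≡ 28.

28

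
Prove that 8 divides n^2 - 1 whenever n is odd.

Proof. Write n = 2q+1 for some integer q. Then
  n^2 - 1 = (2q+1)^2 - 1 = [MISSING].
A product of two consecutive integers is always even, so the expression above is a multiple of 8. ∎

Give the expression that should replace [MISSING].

4q(q + 1)

(2q+1)^2 - 1 = 4q^2 + 4q + 1 - 1 = 4q^2 + 4q = 4q(q+1).
Since q and q+1 are consecutive, q(q+1) is even, and 4·(even) is a multiple of 8.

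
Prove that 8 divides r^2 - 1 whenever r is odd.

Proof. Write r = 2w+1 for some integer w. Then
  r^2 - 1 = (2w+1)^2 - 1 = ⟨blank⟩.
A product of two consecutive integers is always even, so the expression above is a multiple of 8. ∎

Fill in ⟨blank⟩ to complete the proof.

4w(w + 1)

(2w+1)^2 - 1 = 4w^2 + 4w + 1 - 1 = 4w^2 + 4w = 4w(w+1).
Since w and w+1 are consecutive, w(w+1) is even, and 4·(even) is a multiple of 8.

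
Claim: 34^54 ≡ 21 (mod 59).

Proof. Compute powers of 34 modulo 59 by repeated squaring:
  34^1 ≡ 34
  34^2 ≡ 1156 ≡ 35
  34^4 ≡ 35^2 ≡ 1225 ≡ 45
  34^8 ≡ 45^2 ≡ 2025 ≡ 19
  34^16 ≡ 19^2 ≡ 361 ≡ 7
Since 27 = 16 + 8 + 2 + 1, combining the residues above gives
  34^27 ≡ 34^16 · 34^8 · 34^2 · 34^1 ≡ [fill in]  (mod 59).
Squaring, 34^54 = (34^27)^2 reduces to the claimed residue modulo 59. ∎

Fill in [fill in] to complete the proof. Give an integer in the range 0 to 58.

Multiply the listed residues: 7 · 19 · 35 · 34 = 133 → 4655 → 158270.
Reducing modulo 59: 158270 = 2682·59 + 32, so 34^27 ≡ 32.

32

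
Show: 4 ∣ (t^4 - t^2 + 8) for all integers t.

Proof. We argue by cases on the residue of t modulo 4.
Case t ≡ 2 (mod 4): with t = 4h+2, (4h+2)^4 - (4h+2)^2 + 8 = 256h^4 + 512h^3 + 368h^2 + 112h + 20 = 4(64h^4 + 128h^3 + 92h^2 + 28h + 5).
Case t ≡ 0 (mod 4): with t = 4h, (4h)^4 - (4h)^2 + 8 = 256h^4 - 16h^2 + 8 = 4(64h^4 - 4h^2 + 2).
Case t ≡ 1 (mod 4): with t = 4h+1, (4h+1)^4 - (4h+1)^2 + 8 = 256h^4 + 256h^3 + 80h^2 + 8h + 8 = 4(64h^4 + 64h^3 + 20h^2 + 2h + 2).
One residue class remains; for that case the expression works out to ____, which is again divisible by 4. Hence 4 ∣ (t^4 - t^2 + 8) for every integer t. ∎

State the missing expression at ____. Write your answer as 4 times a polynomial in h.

Only t ≡ 3 (mod 4) is unaccounted for. Put t = 4h+3:
(4h+3)^4 - (4h+3)^2 + 8 expands to 256h^4 + 768h^3 + 848h^2 + 408h + 80,
and factoring out 4 leaves 4(64h^4 + 192h^3 + 212h^2 + 102h + 20).

4(64h^4 + 192h^3 + 212h^2 + 102h + 20)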